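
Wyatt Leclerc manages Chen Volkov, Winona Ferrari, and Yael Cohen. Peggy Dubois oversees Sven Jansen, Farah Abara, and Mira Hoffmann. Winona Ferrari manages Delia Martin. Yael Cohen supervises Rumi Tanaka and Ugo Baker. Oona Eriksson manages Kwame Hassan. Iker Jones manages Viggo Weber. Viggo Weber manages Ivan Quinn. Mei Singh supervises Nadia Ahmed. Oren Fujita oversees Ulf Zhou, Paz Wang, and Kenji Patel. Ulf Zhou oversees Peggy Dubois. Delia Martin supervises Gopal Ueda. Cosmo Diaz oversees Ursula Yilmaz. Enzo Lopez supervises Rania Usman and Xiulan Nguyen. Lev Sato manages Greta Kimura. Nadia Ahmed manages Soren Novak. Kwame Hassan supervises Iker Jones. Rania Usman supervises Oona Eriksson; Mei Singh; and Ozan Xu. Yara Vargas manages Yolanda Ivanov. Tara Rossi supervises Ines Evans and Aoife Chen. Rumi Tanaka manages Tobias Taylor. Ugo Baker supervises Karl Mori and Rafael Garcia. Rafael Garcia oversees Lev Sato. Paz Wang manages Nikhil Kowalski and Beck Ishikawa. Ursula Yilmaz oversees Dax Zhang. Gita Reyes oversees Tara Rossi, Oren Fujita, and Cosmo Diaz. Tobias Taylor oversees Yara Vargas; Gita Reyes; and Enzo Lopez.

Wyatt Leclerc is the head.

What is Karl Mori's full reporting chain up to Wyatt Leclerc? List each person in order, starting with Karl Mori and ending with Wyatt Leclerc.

Karl Mori -> Ugo Baker -> Yael Cohen -> Wyatt Leclerc

Karl Mori reports to Ugo Baker. Ugo Baker reports to Yael Cohen. Yael Cohen reports to Wyatt Leclerc. Wyatt Leclerc is at the top.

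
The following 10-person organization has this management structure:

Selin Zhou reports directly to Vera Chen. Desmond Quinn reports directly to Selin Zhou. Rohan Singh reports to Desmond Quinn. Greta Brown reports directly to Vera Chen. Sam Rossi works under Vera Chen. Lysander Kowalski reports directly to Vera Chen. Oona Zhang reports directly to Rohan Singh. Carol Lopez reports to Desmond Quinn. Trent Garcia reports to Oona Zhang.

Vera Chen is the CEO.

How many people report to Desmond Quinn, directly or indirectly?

4

Desmond Quinn directly manages Rohan Singh, Carol Lopez. Under Rohan Singh: Oona Zhang, Trent Garcia (2). Carol Lopez has no reports. So Desmond Quinn's organization is 2 direct reports plus everyone under them: 3 + 1 = 4.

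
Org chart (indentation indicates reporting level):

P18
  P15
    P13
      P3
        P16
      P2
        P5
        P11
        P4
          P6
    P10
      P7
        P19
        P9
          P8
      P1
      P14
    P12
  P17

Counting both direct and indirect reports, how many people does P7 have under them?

3

P7 directly manages P19, P9. P19 has no reports. Under P9: P8 (1). So P7's organization is 2 direct reports plus everyone under them: 1 + 2 = 3.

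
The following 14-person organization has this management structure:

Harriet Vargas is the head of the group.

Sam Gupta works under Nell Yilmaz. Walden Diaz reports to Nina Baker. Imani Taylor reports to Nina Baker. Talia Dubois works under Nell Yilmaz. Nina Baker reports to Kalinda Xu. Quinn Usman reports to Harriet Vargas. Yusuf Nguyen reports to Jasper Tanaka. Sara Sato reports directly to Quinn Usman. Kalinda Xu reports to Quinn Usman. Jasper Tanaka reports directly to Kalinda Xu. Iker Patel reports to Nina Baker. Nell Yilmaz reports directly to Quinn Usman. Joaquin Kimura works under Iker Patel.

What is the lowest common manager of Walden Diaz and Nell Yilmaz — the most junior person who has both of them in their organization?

Walden Diaz's chain of managers is Nina Baker, Kalinda Xu, Quinn Usman, Harriet Vargas. Nell Yilmaz's chain of managers is Quinn Usman, Harriet Vargas. The first manager that appears in both chains is Quinn Usman.

Quinn Usman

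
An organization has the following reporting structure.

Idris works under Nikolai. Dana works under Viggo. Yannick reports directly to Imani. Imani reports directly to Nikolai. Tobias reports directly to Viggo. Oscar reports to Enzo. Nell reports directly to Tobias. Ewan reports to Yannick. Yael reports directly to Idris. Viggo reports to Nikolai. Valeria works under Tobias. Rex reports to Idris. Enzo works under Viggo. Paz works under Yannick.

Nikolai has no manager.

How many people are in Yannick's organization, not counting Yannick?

Yannick directly manages Ewan, Paz. Ewan has no reports. Paz has no reports. So Yannick's organization is 2 direct reports plus everyone under them: 1 + 1 = 2.

2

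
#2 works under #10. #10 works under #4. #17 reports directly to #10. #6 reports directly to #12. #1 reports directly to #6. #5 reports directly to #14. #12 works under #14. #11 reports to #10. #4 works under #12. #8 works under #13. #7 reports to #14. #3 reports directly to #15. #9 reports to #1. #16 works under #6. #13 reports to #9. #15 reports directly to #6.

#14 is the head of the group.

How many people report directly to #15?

1

#15 directly manages #3. That is 1 direct report.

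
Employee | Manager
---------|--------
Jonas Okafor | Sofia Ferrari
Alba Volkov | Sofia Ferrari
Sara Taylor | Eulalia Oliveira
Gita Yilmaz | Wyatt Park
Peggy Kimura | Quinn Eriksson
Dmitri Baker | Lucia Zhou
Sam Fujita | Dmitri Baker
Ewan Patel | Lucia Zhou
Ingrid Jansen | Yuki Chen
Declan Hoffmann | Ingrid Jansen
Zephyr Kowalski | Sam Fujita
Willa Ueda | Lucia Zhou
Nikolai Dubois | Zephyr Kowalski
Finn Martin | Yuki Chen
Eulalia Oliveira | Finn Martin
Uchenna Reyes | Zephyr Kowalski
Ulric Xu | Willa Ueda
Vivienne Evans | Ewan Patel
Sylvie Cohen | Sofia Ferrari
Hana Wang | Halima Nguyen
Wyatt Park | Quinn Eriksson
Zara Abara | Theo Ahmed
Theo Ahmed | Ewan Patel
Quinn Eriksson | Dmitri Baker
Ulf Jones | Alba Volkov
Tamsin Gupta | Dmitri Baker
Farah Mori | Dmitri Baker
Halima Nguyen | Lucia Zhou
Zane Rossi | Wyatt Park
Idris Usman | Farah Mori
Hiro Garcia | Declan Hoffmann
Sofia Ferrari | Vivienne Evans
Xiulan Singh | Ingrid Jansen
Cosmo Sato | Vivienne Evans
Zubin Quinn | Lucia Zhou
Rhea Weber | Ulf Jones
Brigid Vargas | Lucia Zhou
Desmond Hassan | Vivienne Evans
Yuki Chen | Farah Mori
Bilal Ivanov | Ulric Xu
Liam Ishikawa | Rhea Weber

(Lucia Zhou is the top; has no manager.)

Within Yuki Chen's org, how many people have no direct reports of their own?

The people in Yuki Chen's organization with no one reporting to them are Sara Taylor, Hiro Garcia, Xiulan Singh. That is 3.

3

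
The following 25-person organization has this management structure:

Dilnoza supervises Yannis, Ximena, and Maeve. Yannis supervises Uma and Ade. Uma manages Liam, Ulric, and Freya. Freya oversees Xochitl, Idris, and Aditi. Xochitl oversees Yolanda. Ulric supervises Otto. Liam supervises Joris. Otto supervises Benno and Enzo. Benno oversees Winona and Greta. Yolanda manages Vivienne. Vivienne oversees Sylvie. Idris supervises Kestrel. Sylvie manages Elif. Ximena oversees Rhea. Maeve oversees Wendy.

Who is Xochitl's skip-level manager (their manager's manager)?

Uma

Xochitl reports to Freya, and Freya reports to Uma. So Xochitl's skip-level manager is Uma.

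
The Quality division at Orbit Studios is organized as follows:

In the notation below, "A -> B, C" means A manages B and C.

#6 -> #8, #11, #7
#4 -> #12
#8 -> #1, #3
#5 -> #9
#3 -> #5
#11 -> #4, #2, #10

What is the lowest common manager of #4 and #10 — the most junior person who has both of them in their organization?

#11

#4's chain of managers is #11, #6. #10's chain of managers is #11, #6. The first manager that appears in both chains is #11.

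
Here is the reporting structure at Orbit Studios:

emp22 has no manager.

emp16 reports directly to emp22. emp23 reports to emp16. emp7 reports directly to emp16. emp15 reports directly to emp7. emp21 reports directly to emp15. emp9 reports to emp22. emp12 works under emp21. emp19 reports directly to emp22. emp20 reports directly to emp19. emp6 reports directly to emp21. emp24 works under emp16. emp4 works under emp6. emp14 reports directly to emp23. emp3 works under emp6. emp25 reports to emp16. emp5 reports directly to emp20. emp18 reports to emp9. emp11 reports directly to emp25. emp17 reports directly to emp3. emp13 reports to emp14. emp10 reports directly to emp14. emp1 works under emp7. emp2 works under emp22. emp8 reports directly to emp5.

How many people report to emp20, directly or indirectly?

emp20 directly manages emp5. Under emp5: emp8 (1). That's 2 in total.

2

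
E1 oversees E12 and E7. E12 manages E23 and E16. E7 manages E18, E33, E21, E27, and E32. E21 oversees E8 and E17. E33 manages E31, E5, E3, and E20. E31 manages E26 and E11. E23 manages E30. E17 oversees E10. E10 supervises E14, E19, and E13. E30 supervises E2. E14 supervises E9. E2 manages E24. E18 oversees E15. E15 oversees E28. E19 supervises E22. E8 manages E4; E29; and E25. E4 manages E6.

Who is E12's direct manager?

E12 reports directly to E1.

E1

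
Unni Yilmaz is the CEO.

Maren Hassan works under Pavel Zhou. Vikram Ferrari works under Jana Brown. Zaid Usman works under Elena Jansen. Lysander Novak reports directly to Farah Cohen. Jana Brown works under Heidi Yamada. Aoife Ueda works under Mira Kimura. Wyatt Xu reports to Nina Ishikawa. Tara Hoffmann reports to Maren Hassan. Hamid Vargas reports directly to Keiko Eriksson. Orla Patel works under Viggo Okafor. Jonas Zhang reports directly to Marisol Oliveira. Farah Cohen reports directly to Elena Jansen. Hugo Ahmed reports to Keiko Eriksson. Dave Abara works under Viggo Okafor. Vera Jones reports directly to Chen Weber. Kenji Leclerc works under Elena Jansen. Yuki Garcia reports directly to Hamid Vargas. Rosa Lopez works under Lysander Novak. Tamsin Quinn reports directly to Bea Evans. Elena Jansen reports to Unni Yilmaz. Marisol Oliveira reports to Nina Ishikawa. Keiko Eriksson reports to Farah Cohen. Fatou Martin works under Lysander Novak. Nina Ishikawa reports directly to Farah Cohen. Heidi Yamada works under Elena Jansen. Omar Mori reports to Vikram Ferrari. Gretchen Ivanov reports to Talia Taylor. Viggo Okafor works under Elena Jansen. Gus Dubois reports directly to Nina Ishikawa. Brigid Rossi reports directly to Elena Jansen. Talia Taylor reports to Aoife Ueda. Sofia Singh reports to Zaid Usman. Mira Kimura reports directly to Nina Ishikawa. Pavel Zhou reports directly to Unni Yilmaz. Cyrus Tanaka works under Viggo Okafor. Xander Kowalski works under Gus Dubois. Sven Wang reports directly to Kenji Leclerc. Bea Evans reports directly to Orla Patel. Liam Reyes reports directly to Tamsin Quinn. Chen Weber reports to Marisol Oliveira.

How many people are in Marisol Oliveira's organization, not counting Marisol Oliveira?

3

Marisol Oliveira directly manages Chen Weber, Jonas Zhang. Under Chen Weber: Vera Jones (1). Jonas Zhang has no reports. So Marisol Oliveira's organization is 2 direct reports plus everyone under them: 2 + 1 = 3.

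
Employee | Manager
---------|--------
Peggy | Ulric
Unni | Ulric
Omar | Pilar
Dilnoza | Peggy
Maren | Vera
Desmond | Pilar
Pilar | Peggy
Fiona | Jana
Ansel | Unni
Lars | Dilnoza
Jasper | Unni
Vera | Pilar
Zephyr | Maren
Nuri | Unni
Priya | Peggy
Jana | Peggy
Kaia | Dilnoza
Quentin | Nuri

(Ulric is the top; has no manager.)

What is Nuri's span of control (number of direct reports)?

Nuri directly manages Quentin. That is 1 direct report.

1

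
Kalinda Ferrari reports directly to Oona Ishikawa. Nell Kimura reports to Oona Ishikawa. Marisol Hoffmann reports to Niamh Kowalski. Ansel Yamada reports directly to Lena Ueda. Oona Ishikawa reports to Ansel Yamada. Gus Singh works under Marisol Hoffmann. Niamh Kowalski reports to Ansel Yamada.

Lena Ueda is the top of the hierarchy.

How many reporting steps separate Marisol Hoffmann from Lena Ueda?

Chain from Marisol Hoffmann up to Lena Ueda: Marisol Hoffmann → Niamh Kowalski → Ansel Yamada → Lena Ueda. That is 3 steps up, so Marisol Hoffmann is 3 levels below Lena Ueda.

3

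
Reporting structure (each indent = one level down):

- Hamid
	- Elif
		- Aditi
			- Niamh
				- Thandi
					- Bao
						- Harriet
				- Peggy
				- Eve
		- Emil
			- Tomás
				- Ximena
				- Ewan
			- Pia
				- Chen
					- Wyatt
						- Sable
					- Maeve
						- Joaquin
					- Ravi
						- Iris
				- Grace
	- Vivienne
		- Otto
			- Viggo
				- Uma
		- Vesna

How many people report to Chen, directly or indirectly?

6

Chen directly manages Wyatt, Maeve, Ravi. Under Wyatt: Sable (1). Under Maeve: Joaquin (1). Under Ravi: Iris (1). So Chen's organization is 3 direct reports plus everyone under them: 2 + 2 + 2 = 6.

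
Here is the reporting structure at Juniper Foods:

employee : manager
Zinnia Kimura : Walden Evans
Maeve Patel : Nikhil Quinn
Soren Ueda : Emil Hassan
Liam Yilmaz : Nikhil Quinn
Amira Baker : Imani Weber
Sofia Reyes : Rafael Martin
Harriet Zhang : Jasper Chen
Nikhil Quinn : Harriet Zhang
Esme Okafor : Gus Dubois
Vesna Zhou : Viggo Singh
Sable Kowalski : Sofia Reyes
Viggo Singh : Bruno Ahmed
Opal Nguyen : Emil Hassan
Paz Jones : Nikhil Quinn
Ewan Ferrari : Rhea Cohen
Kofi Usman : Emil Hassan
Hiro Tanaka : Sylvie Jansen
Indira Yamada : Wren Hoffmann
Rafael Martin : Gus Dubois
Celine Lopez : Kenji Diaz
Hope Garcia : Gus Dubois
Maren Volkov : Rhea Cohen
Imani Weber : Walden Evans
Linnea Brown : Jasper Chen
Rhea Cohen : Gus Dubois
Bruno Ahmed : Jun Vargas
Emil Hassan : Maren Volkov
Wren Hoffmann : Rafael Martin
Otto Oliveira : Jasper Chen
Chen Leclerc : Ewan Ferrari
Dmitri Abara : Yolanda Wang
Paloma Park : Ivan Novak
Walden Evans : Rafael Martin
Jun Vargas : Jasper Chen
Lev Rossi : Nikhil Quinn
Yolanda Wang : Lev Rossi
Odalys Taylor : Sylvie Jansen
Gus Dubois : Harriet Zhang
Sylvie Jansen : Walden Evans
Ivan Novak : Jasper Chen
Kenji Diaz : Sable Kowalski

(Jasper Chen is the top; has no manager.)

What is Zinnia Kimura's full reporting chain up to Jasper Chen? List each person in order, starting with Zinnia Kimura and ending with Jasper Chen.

Zinnia Kimura -> Walden Evans -> Rafael Martin -> Gus Dubois -> Harriet Zhang -> Jasper Chen

Zinnia Kimura reports to Walden Evans. Walden Evans reports to Rafael Martin. Rafael Martin reports to Gus Dubois. Gus Dubois reports to Harriet Zhang. Harriet Zhang reports to Jasper Chen. Jasper Chen is at the top.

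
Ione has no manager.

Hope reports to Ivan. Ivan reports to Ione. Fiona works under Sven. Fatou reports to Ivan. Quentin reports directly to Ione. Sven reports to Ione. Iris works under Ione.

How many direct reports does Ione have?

Ione directly manages Sven, Ivan, Quentin, Iris. That is 4 direct reports.

4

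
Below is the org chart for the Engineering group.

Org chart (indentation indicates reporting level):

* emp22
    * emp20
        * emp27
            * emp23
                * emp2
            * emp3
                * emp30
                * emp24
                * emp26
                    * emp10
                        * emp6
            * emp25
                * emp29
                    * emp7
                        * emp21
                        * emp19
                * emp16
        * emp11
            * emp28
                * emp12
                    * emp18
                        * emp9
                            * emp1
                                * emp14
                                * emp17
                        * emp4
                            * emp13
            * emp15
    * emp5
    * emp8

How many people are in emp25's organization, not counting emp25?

5

emp25 directly manages emp29, emp16. Under emp29: emp7, emp19, emp21 (3). emp16 has no reports. So emp25's organization is 2 direct reports plus everyone under them: 4 + 1 = 5.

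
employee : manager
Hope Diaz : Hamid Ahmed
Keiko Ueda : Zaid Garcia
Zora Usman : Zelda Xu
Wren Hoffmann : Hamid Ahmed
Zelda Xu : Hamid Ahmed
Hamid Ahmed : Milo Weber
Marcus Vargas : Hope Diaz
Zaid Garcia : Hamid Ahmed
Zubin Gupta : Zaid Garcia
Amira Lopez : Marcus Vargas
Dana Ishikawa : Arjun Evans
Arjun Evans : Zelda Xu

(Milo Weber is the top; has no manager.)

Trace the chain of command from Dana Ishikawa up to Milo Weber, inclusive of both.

Dana Ishikawa -> Arjun Evans -> Zelda Xu -> Hamid Ahmed -> Milo Weber

Dana Ishikawa reports to Arjun Evans. Arjun Evans reports to Zelda Xu. Zelda Xu reports to Hamid Ahmed. Hamid Ahmed reports to Milo Weber. Milo Weber is at the top.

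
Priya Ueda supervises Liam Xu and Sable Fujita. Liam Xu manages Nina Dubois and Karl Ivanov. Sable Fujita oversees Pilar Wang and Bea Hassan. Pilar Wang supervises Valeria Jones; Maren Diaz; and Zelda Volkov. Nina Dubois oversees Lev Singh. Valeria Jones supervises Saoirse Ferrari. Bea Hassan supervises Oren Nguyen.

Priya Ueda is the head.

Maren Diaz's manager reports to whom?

Maren Diaz reports to Pilar Wang, and Pilar Wang reports to Sable Fujita. So Maren Diaz's skip-level manager is Sable Fujita.

Sable Fujita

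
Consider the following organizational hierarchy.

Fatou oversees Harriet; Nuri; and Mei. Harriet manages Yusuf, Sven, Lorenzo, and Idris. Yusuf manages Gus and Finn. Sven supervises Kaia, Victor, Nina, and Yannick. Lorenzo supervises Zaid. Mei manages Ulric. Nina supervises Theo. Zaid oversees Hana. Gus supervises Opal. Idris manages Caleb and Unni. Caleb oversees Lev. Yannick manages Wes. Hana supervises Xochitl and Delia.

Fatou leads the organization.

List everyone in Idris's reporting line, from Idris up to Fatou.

Idris reports to Harriet. Harriet reports to Fatou. Fatou is at the top.

Idris -> Harriet -> Fatou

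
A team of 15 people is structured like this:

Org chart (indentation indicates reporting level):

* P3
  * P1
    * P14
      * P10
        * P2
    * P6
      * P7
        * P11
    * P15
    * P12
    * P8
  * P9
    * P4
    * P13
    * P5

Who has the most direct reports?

Direct-report counts: P3 has 2; P9 has 3; P1 has 5; P6 has 1; P7 has 1; P14 has 1; P10 has 1. The largest is 5, held by P1.

P1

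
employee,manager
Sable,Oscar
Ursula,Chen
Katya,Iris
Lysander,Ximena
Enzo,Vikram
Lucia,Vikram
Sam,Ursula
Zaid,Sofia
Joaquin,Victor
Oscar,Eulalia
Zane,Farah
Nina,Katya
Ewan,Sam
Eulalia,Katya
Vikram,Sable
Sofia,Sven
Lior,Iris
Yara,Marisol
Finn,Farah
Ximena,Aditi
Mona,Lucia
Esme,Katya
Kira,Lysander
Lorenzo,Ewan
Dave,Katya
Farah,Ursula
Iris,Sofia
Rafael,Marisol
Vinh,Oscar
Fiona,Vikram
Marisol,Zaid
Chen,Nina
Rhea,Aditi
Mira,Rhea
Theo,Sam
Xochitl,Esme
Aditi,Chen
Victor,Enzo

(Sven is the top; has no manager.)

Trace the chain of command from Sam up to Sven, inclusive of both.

Sam -> Ursula -> Chen -> Nina -> Katya -> Iris -> Sofia -> Sven

Sam reports to Ursula. Ursula reports to Chen. Chen reports to Nina. Nina reports to Katya. Katya reports to Iris. Iris reports to Sofia. Sofia reports to Sven. Sven is at the top.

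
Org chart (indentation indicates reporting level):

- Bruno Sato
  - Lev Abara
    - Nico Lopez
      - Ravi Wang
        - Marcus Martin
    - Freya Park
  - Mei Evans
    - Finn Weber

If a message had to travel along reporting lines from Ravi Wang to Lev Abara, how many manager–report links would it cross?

Ravi Wang is in Lev Abara's organization: the chain from Ravi Wang up to Lev Abara is Ravi Wang → Nico Lopez → Lev Abara, which is 2 links.

2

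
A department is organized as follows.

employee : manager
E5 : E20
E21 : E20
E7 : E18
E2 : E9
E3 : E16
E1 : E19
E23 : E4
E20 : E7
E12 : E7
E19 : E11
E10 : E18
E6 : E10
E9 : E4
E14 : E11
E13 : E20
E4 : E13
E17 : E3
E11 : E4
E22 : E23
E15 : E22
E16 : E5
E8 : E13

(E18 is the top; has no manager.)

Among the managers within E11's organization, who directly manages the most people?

Direct-report counts within E11's organization: E11 has 2; E19 has 1. The largest is 2, held by E11.

E11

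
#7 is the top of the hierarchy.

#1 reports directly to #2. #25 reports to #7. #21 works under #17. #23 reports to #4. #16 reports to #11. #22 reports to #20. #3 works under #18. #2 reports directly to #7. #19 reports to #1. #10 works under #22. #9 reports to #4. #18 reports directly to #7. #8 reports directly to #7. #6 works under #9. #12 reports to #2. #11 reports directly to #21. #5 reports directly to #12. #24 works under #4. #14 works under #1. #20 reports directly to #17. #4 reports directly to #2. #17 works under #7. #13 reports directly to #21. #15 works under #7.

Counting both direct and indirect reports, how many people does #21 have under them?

#21 directly manages #11, #13. Under #11: #16 (1). #13 has no reports. So #21's organization is 2 direct reports plus everyone under them: 2 + 1 = 3.

3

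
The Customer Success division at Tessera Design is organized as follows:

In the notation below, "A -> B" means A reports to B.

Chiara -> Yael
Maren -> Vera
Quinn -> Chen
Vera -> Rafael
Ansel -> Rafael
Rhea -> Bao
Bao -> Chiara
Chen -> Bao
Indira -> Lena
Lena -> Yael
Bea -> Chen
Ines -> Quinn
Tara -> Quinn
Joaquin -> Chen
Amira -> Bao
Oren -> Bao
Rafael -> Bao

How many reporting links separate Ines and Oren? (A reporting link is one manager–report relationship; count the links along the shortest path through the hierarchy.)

4

Ines is 3 levels below Bao, and Oren is 1 level below Bao (their lowest common manager). The shortest path runs up from Ines to Bao and back down to Oren: 3 + 1 = 4 links.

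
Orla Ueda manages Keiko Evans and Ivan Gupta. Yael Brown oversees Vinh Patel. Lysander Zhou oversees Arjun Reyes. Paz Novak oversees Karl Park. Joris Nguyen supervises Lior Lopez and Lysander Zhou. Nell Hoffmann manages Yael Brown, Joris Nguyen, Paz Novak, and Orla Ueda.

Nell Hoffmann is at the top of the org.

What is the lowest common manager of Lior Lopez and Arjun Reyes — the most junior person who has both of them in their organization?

Joris Nguyen

Lior Lopez's chain of managers is Joris Nguyen, Nell Hoffmann. Arjun Reyes's chain of managers is Lysander Zhou, Joris Nguyen, Nell Hoffmann. The first manager that appears in both chains is Joris Nguyen.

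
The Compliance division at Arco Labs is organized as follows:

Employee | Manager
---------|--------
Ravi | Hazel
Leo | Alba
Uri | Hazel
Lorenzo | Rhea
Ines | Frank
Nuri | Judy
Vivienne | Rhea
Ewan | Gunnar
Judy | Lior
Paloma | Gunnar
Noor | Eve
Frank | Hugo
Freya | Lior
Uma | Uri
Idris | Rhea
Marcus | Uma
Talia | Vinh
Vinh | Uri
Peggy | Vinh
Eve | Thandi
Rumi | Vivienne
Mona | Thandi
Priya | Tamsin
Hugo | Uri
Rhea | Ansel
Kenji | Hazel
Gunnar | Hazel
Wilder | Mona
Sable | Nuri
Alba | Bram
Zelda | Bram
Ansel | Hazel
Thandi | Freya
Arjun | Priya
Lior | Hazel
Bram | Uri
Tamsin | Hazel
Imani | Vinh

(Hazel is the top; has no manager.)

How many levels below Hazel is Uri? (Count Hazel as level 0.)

1

Chain from Uri up to Hazel: Uri → Hazel. That is 1 step up, so Uri is 1 level below Hazel.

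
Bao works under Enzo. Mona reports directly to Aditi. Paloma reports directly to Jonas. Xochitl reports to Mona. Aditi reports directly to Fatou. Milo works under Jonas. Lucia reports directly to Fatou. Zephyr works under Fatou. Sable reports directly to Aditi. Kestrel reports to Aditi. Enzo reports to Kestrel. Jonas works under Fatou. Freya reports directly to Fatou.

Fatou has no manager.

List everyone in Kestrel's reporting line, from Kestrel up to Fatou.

Kestrel -> Aditi -> Fatou

Kestrel reports to Aditi. Aditi reports to Fatou. Fatou is at the top.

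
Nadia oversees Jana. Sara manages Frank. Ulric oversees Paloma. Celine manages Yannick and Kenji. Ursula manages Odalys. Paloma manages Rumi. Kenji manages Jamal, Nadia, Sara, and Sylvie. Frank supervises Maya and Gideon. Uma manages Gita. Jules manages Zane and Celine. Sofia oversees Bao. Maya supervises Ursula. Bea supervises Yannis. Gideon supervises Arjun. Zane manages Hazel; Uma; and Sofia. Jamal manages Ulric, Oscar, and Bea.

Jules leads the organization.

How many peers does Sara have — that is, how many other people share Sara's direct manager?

Sara reports to Kenji. Kenji's other direct reports are Jamal, Nadia, Sylvie — 3 peers.

3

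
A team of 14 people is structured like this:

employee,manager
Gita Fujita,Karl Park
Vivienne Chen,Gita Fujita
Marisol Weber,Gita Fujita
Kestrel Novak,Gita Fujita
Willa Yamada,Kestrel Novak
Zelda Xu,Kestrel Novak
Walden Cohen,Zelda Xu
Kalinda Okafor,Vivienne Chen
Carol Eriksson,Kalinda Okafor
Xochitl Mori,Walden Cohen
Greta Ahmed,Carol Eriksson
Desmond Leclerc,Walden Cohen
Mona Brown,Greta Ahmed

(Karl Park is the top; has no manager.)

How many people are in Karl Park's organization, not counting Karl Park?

Karl Park directly manages Gita Fujita. Under Gita Fujita: Kestrel Novak, Zelda Xu, Walden Cohen, Desmond Leclerc, Xochitl Mori, Willa Yamada, Marisol Weber, Vivienne Chen, Kalinda Okafor, Carol Eriksson, Greta Ahmed, Mona Brown (12). That's 13 in total.

13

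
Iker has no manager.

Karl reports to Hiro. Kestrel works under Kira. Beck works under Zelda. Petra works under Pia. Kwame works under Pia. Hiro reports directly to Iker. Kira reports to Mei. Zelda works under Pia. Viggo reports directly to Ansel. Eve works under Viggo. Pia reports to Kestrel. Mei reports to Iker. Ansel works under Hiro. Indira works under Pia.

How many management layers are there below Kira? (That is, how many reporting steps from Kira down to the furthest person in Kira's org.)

4

The longest chain under Kira runs Kira → Kestrel → Pia → Zelda → Beck, which is 4 levels below Kira.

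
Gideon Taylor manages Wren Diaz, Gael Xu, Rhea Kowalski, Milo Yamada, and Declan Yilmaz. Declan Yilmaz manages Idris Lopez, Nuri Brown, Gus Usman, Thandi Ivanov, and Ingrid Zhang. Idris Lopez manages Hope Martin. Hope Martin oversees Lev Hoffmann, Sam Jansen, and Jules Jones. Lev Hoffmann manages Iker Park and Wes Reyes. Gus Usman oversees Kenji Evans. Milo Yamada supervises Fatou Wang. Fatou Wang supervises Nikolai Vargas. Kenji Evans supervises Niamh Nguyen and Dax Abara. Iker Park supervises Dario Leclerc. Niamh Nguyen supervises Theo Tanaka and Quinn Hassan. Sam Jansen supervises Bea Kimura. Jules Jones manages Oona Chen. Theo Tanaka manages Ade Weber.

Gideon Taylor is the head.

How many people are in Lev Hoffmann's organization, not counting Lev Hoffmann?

3

Lev Hoffmann directly manages Iker Park, Wes Reyes. Under Iker Park: Dario Leclerc (1). Wes Reyes has no reports. So Lev Hoffmann's organization is 2 direct reports plus everyone under them: 2 + 1 = 3.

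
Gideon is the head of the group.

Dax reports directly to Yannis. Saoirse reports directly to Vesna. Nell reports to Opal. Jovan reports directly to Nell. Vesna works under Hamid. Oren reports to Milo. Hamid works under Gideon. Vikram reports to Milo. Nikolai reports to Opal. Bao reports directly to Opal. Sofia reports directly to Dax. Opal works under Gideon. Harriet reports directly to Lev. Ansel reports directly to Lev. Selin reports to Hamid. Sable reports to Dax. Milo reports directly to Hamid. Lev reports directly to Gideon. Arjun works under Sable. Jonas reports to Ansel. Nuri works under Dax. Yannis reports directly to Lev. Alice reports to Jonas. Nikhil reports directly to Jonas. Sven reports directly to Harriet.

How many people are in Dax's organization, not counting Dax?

Dax directly manages Sable, Nuri, Sofia. Under Sable: Arjun (1). Nuri has no reports. Sofia has no reports. So Dax's organization is 3 direct reports plus everyone under them: 2 + 1 + 1 = 4.

4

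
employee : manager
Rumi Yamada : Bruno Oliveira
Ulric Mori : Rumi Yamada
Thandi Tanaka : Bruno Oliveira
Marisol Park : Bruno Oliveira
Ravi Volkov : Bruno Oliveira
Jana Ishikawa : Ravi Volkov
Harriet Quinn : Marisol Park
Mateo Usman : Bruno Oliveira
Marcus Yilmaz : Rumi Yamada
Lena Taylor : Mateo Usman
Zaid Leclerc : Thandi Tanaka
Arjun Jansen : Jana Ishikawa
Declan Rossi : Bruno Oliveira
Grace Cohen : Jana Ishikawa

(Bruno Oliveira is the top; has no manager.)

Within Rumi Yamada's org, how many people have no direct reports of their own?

2

The people in Rumi Yamada's organization with no one reporting to them are Marcus Yilmaz, Ulric Mori. That is 2.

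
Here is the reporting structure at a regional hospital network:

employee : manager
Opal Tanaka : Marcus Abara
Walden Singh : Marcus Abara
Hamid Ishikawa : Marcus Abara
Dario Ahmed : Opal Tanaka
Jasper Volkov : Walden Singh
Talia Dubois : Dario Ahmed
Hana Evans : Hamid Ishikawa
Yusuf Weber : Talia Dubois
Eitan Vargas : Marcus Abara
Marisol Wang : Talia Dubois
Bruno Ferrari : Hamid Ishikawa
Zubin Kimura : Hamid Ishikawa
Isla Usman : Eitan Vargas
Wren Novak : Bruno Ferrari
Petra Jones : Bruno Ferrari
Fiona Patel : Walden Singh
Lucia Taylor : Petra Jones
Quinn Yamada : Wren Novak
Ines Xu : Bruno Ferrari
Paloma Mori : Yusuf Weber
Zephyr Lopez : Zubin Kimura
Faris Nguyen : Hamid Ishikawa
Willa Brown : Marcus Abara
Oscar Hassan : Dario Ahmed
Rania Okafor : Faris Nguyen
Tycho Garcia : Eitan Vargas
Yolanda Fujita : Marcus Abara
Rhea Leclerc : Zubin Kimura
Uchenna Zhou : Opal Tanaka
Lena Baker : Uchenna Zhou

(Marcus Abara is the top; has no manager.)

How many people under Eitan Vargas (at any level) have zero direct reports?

The people in Eitan Vargas's organization with no one reporting to them are Tycho Garcia, Isla Usman. That is 2.

2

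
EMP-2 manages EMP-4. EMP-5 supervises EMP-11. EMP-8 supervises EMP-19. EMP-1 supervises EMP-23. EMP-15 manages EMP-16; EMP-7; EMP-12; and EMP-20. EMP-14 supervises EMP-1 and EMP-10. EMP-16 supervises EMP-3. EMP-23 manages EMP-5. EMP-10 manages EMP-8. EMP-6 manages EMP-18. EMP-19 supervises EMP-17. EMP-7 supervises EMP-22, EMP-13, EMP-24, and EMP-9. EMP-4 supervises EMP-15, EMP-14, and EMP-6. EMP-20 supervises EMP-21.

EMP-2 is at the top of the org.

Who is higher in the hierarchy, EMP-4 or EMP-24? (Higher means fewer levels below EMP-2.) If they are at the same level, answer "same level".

EMP-4 is 1 level below EMP-2; EMP-24 is 4. EMP-4 is higher.

EMP-4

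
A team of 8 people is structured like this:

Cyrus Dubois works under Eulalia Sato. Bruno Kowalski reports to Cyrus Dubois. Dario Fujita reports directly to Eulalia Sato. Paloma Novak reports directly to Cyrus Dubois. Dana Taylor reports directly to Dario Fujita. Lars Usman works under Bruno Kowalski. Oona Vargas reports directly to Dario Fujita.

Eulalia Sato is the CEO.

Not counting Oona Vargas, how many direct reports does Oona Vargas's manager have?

Oona Vargas reports to Dario Fujita. Dario Fujita's other direct reports are Dana Taylor — 1 peer.

1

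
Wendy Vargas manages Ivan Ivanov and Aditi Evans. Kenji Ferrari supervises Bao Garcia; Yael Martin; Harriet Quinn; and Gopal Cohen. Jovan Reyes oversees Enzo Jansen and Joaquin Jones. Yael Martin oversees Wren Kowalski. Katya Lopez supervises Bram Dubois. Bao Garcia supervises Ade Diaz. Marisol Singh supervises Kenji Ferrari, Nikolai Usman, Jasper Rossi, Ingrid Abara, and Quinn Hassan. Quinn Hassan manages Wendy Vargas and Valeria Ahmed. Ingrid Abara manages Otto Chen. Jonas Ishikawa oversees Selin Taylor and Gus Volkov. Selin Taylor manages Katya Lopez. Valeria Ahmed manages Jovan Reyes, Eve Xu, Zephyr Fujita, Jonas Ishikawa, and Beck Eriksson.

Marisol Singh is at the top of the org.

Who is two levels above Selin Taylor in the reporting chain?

Valeria Ahmed

Selin Taylor reports to Jonas Ishikawa, and Jonas Ishikawa reports to Valeria Ahmed. So Selin Taylor's skip-level manager is Valeria Ahmed.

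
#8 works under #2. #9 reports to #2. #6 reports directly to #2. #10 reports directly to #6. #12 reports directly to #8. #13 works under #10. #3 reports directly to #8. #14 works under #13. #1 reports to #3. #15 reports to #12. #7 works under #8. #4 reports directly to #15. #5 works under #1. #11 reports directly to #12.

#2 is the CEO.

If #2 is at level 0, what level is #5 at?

4

Chain from #5 up to #2: #5 → #1 → #3 → #8 → #2. That is 4 steps up, so #5 is 4 levels below #2.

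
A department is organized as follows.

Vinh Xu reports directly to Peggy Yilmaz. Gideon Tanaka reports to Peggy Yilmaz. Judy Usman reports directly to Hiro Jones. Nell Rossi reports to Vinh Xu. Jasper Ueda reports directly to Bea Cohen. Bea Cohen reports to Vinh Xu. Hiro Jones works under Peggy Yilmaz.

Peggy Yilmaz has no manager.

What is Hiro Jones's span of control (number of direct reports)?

1

Hiro Jones directly manages Judy Usman. That is 1 direct report.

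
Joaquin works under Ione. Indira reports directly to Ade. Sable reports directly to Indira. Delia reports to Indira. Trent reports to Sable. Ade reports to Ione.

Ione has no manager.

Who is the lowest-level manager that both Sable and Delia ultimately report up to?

Sable's chain of managers is Indira, Ade, Ione. Delia's chain of managers is Indira, Ade, Ione. The first manager that appears in both chains is Indira.

Indira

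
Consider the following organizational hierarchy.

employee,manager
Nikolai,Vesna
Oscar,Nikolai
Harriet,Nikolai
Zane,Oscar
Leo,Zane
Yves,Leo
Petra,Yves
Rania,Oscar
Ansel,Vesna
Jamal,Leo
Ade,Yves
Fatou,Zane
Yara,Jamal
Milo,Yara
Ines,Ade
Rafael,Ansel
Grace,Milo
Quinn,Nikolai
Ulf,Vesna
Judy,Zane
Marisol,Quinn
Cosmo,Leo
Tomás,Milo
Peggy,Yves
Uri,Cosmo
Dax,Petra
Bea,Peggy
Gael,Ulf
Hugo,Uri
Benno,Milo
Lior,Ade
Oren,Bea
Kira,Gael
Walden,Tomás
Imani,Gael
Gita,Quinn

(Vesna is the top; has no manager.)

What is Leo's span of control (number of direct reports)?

3

Leo directly manages Yves, Jamal, Cosmo. That is 3 direct reports.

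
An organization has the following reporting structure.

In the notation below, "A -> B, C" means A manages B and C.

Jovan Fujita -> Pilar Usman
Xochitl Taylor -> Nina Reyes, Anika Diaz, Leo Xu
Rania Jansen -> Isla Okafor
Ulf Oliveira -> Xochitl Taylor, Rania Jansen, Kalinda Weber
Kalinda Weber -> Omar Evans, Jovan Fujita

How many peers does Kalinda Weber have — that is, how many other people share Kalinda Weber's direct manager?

Kalinda Weber reports to Ulf Oliveira. Ulf Oliveira's other direct reports are Xochitl Taylor, Rania Jansen — 2 peers.

2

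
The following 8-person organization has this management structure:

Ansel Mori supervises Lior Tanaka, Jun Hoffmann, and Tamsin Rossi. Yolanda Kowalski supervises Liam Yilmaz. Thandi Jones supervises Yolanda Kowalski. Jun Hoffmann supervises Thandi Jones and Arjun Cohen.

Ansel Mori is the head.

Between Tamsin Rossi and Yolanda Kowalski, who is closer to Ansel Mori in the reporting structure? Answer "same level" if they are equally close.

Tamsin Rossi

Tamsin Rossi is 1 level below Ansel Mori; Yolanda Kowalski is 3. Tamsin Rossi is higher.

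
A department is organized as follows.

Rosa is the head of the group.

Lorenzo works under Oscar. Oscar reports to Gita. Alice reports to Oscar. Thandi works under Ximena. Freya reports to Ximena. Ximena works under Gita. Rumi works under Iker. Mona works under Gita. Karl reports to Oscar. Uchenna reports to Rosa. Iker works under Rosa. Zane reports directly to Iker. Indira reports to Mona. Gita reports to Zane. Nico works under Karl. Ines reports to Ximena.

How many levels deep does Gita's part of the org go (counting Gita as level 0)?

3

The longest chain under Gita runs Gita → Oscar → Karl → Nico, which is 3 levels below Gita.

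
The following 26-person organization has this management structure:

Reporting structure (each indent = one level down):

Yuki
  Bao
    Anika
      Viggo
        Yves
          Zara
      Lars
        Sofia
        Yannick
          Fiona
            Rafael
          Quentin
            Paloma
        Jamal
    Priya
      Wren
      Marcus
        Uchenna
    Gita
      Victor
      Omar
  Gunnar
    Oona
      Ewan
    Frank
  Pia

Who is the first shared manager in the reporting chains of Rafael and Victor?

Bao

Rafael's chain of managers is Fiona, Yannick, Lars, Anika, Bao, Yuki. Victor's chain of managers is Gita, Bao, Yuki. The first manager that appears in both chains is Bao.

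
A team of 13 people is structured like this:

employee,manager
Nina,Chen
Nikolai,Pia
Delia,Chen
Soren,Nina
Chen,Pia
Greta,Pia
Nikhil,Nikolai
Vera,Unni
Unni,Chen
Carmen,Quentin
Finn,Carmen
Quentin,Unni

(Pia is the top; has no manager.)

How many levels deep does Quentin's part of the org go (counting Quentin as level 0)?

The longest chain under Quentin runs Quentin → Carmen → Finn, which is 2 levels below Quentin.

2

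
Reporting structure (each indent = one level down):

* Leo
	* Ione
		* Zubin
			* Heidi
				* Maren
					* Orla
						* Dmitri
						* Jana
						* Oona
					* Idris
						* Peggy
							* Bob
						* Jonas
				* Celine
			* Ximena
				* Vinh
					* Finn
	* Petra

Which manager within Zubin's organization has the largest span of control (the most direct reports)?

Orla

Direct-report counts within Zubin's organization: Zubin has 2; Ximena has 1; Vinh has 1; Heidi has 2; Maren has 2; Idris has 2; Peggy has 1; Orla has 3. The largest is 3, held by Orla.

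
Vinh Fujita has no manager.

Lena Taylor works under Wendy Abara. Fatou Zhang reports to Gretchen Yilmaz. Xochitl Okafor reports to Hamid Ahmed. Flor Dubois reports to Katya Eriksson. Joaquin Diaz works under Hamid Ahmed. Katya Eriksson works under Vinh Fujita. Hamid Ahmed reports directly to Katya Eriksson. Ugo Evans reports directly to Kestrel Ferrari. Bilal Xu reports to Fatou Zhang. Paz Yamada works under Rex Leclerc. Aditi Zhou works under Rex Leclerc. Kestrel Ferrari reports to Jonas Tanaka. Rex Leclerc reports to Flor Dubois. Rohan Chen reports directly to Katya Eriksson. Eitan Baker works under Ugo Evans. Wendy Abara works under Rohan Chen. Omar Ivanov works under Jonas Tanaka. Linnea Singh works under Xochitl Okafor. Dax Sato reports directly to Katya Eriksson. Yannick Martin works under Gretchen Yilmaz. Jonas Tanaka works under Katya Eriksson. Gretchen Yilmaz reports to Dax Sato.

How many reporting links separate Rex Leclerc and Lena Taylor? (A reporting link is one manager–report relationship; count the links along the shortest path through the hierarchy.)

Rex Leclerc is 2 levels below Katya Eriksson, and Lena Taylor is 3 levels below Katya Eriksson (their lowest common manager). The shortest path runs up from Rex Leclerc to Katya Eriksson and back down to Lena Taylor: 2 + 3 = 5 links.

5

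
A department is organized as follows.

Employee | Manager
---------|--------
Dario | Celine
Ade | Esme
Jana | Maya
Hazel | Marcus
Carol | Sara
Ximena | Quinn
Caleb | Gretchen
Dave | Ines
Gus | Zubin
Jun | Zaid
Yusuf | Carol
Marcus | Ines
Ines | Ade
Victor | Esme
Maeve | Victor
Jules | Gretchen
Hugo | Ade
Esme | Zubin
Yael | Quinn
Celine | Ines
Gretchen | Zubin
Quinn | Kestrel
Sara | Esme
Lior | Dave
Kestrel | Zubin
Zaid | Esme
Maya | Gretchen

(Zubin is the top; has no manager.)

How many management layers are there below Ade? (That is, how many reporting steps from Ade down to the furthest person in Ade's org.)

The longest chain under Ade runs Ade → Ines → Dave → Lior, which is 3 levels below Ade.

3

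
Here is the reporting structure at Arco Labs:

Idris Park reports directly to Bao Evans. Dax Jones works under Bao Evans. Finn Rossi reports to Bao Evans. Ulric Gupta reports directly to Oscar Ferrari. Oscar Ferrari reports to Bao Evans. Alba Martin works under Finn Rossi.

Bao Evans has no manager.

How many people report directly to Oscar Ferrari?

1

Oscar Ferrari directly manages Ulric Gupta. That is 1 direct report.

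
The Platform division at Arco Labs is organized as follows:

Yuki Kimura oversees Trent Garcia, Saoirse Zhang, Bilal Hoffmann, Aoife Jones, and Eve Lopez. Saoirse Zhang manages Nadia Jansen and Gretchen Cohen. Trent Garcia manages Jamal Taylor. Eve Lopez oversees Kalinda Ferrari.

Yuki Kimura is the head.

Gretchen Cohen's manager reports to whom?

Gretchen Cohen reports to Saoirse Zhang, and Saoirse Zhang reports to Yuki Kimura. So Gretchen Cohen's skip-level manager is Yuki Kimura.

Yuki Kimura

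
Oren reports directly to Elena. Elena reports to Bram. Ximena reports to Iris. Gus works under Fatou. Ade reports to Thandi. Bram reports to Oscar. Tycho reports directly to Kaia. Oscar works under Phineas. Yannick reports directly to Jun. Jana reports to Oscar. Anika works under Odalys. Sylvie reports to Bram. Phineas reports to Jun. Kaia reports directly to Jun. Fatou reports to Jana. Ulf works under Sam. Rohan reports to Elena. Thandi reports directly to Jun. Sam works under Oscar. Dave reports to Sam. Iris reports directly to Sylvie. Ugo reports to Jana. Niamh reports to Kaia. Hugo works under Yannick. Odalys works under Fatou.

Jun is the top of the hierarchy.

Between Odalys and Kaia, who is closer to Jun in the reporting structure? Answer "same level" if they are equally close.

Odalys is 5 levels below Jun; Kaia is 1. Kaia is higher.

Kaia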